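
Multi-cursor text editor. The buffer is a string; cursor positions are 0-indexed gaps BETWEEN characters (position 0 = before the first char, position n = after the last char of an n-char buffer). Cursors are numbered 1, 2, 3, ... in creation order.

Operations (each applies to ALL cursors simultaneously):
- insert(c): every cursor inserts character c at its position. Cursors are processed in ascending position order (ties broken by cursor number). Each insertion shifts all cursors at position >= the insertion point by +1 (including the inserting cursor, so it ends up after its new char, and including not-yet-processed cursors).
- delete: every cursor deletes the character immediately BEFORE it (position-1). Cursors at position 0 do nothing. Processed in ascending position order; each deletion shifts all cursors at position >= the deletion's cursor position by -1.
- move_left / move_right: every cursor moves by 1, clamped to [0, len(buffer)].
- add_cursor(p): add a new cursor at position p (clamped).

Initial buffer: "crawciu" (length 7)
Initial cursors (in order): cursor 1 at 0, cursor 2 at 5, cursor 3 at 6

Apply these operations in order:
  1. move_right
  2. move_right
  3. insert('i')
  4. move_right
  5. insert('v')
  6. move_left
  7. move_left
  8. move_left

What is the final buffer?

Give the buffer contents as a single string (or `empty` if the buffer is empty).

Answer: criavwciuiivv

Derivation:
After op 1 (move_right): buffer="crawciu" (len 7), cursors c1@1 c2@6 c3@7, authorship .......
After op 2 (move_right): buffer="crawciu" (len 7), cursors c1@2 c2@7 c3@7, authorship .......
After op 3 (insert('i')): buffer="criawciuii" (len 10), cursors c1@3 c2@10 c3@10, authorship ..1.....23
After op 4 (move_right): buffer="criawciuii" (len 10), cursors c1@4 c2@10 c3@10, authorship ..1.....23
After op 5 (insert('v')): buffer="criavwciuiivv" (len 13), cursors c1@5 c2@13 c3@13, authorship ..1.1....2323
After op 6 (move_left): buffer="criavwciuiivv" (len 13), cursors c1@4 c2@12 c3@12, authorship ..1.1....2323
After op 7 (move_left): buffer="criavwciuiivv" (len 13), cursors c1@3 c2@11 c3@11, authorship ..1.1....2323
After op 8 (move_left): buffer="criavwciuiivv" (len 13), cursors c1@2 c2@10 c3@10, authorship ..1.1....2323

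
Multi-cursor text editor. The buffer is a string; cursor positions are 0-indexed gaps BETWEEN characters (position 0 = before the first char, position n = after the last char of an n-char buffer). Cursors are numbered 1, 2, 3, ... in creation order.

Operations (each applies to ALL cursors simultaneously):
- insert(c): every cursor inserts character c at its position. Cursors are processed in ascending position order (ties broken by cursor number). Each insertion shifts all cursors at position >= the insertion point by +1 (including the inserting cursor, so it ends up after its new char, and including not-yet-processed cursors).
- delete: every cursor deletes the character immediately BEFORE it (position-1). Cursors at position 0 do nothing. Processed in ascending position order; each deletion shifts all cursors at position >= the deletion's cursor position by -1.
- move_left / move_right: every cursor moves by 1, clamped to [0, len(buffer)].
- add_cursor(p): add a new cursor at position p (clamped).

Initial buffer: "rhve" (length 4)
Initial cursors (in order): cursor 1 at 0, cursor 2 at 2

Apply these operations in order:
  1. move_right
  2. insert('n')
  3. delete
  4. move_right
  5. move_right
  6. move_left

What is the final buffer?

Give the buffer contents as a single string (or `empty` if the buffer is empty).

After op 1 (move_right): buffer="rhve" (len 4), cursors c1@1 c2@3, authorship ....
After op 2 (insert('n')): buffer="rnhvne" (len 6), cursors c1@2 c2@5, authorship .1..2.
After op 3 (delete): buffer="rhve" (len 4), cursors c1@1 c2@3, authorship ....
After op 4 (move_right): buffer="rhve" (len 4), cursors c1@2 c2@4, authorship ....
After op 5 (move_right): buffer="rhve" (len 4), cursors c1@3 c2@4, authorship ....
After op 6 (move_left): buffer="rhve" (len 4), cursors c1@2 c2@3, authorship ....

Answer: rhve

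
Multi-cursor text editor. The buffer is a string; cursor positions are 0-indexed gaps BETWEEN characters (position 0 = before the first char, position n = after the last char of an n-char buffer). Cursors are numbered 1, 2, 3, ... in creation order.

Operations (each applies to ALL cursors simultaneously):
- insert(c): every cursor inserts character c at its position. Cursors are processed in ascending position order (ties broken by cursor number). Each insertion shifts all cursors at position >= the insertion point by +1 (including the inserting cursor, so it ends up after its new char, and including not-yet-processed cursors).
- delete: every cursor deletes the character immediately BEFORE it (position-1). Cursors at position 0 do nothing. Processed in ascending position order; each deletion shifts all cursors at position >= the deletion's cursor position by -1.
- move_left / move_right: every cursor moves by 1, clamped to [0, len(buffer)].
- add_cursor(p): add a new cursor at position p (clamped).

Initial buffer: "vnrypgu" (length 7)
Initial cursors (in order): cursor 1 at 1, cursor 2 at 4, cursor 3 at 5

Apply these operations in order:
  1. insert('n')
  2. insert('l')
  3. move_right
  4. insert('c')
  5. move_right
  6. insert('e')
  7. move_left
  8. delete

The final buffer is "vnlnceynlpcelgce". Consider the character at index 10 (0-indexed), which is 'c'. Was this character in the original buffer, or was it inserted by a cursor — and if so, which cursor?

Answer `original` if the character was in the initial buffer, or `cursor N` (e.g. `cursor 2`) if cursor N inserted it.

Answer: cursor 2

Derivation:
After op 1 (insert('n')): buffer="vnnrynpngu" (len 10), cursors c1@2 c2@6 c3@8, authorship .1...2.3..
After op 2 (insert('l')): buffer="vnlnrynlpnlgu" (len 13), cursors c1@3 c2@8 c3@11, authorship .11...22.33..
After op 3 (move_right): buffer="vnlnrynlpnlgu" (len 13), cursors c1@4 c2@9 c3@12, authorship .11...22.33..
After op 4 (insert('c')): buffer="vnlncrynlpcnlgcu" (len 16), cursors c1@5 c2@11 c3@15, authorship .11.1..22.233.3.
After op 5 (move_right): buffer="vnlncrynlpcnlgcu" (len 16), cursors c1@6 c2@12 c3@16, authorship .11.1..22.233.3.
After op 6 (insert('e')): buffer="vnlncreynlpcnelgcue" (len 19), cursors c1@7 c2@14 c3@19, authorship .11.1.1.22.2323.3.3
After op 7 (move_left): buffer="vnlncreynlpcnelgcue" (len 19), cursors c1@6 c2@13 c3@18, authorship .11.1.1.22.2323.3.3
After op 8 (delete): buffer="vnlnceynlpcelgce" (len 16), cursors c1@5 c2@11 c3@15, authorship .11.11.22.223.33
Authorship (.=original, N=cursor N): . 1 1 . 1 1 . 2 2 . 2 2 3 . 3 3
Index 10: author = 2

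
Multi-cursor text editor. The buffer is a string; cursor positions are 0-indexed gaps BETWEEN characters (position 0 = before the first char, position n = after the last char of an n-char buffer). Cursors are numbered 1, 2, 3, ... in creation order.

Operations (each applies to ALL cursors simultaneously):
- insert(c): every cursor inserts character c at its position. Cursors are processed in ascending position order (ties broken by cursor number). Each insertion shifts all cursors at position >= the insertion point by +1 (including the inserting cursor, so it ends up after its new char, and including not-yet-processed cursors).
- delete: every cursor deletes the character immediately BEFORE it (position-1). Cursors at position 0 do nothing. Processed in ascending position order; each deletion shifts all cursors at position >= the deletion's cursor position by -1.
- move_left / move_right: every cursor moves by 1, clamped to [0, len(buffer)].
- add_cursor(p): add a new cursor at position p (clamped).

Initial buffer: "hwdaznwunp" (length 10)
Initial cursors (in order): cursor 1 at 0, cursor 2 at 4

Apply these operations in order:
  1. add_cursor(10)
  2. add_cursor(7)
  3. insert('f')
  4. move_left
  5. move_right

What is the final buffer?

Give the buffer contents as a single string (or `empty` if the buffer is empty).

Answer: fhwdafznwfunpf

Derivation:
After op 1 (add_cursor(10)): buffer="hwdaznwunp" (len 10), cursors c1@0 c2@4 c3@10, authorship ..........
After op 2 (add_cursor(7)): buffer="hwdaznwunp" (len 10), cursors c1@0 c2@4 c4@7 c3@10, authorship ..........
After op 3 (insert('f')): buffer="fhwdafznwfunpf" (len 14), cursors c1@1 c2@6 c4@10 c3@14, authorship 1....2...4...3
After op 4 (move_left): buffer="fhwdafznwfunpf" (len 14), cursors c1@0 c2@5 c4@9 c3@13, authorship 1....2...4...3
After op 5 (move_right): buffer="fhwdafznwfunpf" (len 14), cursors c1@1 c2@6 c4@10 c3@14, authorship 1....2...4...3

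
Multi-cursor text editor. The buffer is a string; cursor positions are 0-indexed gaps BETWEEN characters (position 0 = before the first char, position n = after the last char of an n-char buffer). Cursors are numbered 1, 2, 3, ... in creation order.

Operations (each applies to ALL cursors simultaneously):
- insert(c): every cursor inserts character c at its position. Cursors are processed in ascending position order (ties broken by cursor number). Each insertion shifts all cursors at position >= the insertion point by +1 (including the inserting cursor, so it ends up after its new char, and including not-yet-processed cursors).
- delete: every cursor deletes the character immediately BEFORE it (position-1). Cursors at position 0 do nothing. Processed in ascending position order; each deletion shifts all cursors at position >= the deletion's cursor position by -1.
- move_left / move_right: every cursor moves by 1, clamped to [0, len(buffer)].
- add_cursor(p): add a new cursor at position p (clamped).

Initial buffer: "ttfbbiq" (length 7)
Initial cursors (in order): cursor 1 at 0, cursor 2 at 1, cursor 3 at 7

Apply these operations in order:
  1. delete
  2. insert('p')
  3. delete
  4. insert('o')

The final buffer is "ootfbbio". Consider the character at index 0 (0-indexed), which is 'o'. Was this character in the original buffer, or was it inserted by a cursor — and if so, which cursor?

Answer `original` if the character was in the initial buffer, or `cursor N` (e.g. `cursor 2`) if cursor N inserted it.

After op 1 (delete): buffer="tfbbi" (len 5), cursors c1@0 c2@0 c3@5, authorship .....
After op 2 (insert('p')): buffer="pptfbbip" (len 8), cursors c1@2 c2@2 c3@8, authorship 12.....3
After op 3 (delete): buffer="tfbbi" (len 5), cursors c1@0 c2@0 c3@5, authorship .....
After op 4 (insert('o')): buffer="ootfbbio" (len 8), cursors c1@2 c2@2 c3@8, authorship 12.....3
Authorship (.=original, N=cursor N): 1 2 . . . . . 3
Index 0: author = 1

Answer: cursor 1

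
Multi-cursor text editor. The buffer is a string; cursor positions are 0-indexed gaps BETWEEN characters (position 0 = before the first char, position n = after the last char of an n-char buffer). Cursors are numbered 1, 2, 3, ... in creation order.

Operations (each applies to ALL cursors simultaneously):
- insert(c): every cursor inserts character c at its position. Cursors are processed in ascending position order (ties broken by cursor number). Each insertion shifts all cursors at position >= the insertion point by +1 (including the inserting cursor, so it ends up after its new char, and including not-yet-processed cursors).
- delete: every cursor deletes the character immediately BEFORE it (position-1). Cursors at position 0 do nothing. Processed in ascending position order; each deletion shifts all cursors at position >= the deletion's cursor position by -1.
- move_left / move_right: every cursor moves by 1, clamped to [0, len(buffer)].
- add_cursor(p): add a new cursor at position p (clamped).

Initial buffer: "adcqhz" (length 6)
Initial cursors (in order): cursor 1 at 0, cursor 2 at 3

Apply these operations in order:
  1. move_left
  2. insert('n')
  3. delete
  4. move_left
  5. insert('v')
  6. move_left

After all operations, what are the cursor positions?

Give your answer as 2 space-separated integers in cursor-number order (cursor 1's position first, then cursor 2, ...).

Answer: 0 2

Derivation:
After op 1 (move_left): buffer="adcqhz" (len 6), cursors c1@0 c2@2, authorship ......
After op 2 (insert('n')): buffer="nadncqhz" (len 8), cursors c1@1 c2@4, authorship 1..2....
After op 3 (delete): buffer="adcqhz" (len 6), cursors c1@0 c2@2, authorship ......
After op 4 (move_left): buffer="adcqhz" (len 6), cursors c1@0 c2@1, authorship ......
After op 5 (insert('v')): buffer="vavdcqhz" (len 8), cursors c1@1 c2@3, authorship 1.2.....
After op 6 (move_left): buffer="vavdcqhz" (len 8), cursors c1@0 c2@2, authorship 1.2.....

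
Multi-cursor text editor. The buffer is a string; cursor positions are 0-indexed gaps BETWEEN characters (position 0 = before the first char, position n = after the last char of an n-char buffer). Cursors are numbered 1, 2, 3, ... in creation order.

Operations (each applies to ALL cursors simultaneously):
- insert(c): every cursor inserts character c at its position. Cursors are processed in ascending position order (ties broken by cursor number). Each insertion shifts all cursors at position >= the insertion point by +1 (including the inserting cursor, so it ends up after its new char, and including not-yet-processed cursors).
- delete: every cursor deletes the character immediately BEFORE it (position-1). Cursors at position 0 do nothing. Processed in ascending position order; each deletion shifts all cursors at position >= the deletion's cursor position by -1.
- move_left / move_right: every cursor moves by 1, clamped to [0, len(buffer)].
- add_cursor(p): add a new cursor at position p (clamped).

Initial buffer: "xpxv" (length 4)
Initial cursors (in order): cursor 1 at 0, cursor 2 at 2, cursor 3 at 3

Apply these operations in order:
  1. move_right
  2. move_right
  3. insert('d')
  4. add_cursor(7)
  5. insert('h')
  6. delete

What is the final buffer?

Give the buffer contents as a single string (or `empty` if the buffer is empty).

Answer: xpdxvdd

Derivation:
After op 1 (move_right): buffer="xpxv" (len 4), cursors c1@1 c2@3 c3@4, authorship ....
After op 2 (move_right): buffer="xpxv" (len 4), cursors c1@2 c2@4 c3@4, authorship ....
After op 3 (insert('d')): buffer="xpdxvdd" (len 7), cursors c1@3 c2@7 c3@7, authorship ..1..23
After op 4 (add_cursor(7)): buffer="xpdxvdd" (len 7), cursors c1@3 c2@7 c3@7 c4@7, authorship ..1..23
After op 5 (insert('h')): buffer="xpdhxvddhhh" (len 11), cursors c1@4 c2@11 c3@11 c4@11, authorship ..11..23234
After op 6 (delete): buffer="xpdxvdd" (len 7), cursors c1@3 c2@7 c3@7 c4@7, authorship ..1..23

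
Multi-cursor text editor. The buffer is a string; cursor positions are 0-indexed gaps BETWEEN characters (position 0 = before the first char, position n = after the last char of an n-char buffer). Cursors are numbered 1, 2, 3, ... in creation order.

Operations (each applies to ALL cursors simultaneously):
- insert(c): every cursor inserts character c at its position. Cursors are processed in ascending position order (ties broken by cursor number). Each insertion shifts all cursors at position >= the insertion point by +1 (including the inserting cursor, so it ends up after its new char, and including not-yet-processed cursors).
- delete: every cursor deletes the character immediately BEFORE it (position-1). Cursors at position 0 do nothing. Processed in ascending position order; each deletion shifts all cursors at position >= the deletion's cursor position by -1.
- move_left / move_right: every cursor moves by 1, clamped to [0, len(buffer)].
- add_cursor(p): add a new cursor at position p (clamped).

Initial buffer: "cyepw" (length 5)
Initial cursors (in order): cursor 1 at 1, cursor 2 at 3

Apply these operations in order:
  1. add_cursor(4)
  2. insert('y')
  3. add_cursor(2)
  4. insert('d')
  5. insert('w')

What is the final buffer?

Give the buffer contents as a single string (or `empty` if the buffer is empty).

After op 1 (add_cursor(4)): buffer="cyepw" (len 5), cursors c1@1 c2@3 c3@4, authorship .....
After op 2 (insert('y')): buffer="cyyeypyw" (len 8), cursors c1@2 c2@5 c3@7, authorship .1..2.3.
After op 3 (add_cursor(2)): buffer="cyyeypyw" (len 8), cursors c1@2 c4@2 c2@5 c3@7, authorship .1..2.3.
After op 4 (insert('d')): buffer="cyddyeydpydw" (len 12), cursors c1@4 c4@4 c2@8 c3@11, authorship .114..22.33.
After op 5 (insert('w')): buffer="cyddwwyeydwpydww" (len 16), cursors c1@6 c4@6 c2@11 c3@15, authorship .11414..222.333.

Answer: cyddwwyeydwpydww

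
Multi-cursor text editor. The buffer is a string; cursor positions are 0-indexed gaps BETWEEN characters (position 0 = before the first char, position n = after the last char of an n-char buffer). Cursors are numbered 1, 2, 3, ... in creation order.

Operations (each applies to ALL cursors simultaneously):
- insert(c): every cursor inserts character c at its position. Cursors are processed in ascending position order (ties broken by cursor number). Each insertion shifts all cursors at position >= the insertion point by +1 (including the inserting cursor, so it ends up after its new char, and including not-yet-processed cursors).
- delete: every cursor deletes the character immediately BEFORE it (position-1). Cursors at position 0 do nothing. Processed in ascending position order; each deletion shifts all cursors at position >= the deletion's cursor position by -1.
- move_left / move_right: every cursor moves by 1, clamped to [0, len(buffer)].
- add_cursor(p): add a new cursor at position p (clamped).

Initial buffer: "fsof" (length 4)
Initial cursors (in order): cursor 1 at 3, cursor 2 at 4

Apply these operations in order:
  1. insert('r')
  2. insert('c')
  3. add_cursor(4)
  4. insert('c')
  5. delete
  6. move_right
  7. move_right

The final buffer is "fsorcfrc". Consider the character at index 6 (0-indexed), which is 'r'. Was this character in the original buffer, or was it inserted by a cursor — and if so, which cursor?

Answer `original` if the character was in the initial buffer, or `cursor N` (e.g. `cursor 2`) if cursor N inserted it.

After op 1 (insert('r')): buffer="fsorfr" (len 6), cursors c1@4 c2@6, authorship ...1.2
After op 2 (insert('c')): buffer="fsorcfrc" (len 8), cursors c1@5 c2@8, authorship ...11.22
After op 3 (add_cursor(4)): buffer="fsorcfrc" (len 8), cursors c3@4 c1@5 c2@8, authorship ...11.22
After op 4 (insert('c')): buffer="fsorcccfrcc" (len 11), cursors c3@5 c1@7 c2@11, authorship ...1311.222
After op 5 (delete): buffer="fsorcfrc" (len 8), cursors c3@4 c1@5 c2@8, authorship ...11.22
After op 6 (move_right): buffer="fsorcfrc" (len 8), cursors c3@5 c1@6 c2@8, authorship ...11.22
After op 7 (move_right): buffer="fsorcfrc" (len 8), cursors c3@6 c1@7 c2@8, authorship ...11.22
Authorship (.=original, N=cursor N): . . . 1 1 . 2 2
Index 6: author = 2

Answer: cursor 2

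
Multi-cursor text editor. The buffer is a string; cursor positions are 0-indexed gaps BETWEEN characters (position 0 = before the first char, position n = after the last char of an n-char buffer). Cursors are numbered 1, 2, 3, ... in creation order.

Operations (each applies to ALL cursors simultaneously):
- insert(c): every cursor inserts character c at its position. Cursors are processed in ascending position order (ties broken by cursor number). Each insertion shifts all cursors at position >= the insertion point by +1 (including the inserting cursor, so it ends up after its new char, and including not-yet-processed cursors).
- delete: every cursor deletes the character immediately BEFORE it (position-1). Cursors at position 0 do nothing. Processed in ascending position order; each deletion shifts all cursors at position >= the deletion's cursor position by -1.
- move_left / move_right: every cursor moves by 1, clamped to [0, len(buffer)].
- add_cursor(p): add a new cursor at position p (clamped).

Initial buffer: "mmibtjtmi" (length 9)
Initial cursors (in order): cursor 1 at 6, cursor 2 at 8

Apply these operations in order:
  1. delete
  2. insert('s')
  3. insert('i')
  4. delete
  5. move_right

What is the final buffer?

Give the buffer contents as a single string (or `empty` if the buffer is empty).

After op 1 (delete): buffer="mmibtti" (len 7), cursors c1@5 c2@6, authorship .......
After op 2 (insert('s')): buffer="mmibtstsi" (len 9), cursors c1@6 c2@8, authorship .....1.2.
After op 3 (insert('i')): buffer="mmibtsitsii" (len 11), cursors c1@7 c2@10, authorship .....11.22.
After op 4 (delete): buffer="mmibtstsi" (len 9), cursors c1@6 c2@8, authorship .....1.2.
After op 5 (move_right): buffer="mmibtstsi" (len 9), cursors c1@7 c2@9, authorship .....1.2.

Answer: mmibtstsi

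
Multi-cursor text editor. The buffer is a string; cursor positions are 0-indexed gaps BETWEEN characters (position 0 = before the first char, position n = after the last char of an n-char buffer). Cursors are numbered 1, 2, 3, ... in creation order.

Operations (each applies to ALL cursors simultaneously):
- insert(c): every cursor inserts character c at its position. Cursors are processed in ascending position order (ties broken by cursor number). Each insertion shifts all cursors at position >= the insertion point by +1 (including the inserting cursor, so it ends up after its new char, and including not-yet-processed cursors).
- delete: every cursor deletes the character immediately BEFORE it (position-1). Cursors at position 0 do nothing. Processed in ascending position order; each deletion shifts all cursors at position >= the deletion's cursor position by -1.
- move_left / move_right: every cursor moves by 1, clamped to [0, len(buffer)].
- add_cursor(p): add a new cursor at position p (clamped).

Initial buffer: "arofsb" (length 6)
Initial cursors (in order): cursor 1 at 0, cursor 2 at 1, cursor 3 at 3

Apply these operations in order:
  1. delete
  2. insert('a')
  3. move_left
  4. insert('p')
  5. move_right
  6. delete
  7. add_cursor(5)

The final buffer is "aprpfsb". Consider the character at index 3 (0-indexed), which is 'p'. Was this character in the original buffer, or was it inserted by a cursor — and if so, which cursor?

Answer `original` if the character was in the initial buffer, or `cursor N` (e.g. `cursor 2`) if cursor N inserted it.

After op 1 (delete): buffer="rfsb" (len 4), cursors c1@0 c2@0 c3@1, authorship ....
After op 2 (insert('a')): buffer="aarafsb" (len 7), cursors c1@2 c2@2 c3@4, authorship 12.3...
After op 3 (move_left): buffer="aarafsb" (len 7), cursors c1@1 c2@1 c3@3, authorship 12.3...
After op 4 (insert('p')): buffer="apparpafsb" (len 10), cursors c1@3 c2@3 c3@6, authorship 1122.33...
After op 5 (move_right): buffer="apparpafsb" (len 10), cursors c1@4 c2@4 c3@7, authorship 1122.33...
After op 6 (delete): buffer="aprpfsb" (len 7), cursors c1@2 c2@2 c3@4, authorship 11.3...
After op 7 (add_cursor(5)): buffer="aprpfsb" (len 7), cursors c1@2 c2@2 c3@4 c4@5, authorship 11.3...
Authorship (.=original, N=cursor N): 1 1 . 3 . . .
Index 3: author = 3

Answer: cursor 3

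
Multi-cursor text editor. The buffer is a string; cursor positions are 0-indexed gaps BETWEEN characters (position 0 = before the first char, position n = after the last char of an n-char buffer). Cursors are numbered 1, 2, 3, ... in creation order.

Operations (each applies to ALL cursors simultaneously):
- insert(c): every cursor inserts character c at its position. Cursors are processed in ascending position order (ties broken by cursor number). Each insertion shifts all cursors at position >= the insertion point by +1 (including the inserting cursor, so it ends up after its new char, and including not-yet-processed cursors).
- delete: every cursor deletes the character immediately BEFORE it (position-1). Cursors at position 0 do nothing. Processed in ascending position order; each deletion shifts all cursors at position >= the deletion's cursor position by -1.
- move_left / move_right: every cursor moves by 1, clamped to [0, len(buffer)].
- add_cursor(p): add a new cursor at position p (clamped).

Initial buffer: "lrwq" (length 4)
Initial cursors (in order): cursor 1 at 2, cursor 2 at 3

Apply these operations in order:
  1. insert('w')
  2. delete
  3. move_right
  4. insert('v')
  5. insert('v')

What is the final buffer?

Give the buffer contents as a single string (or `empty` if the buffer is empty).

Answer: lrwvvqvv

Derivation:
After op 1 (insert('w')): buffer="lrwwwq" (len 6), cursors c1@3 c2@5, authorship ..1.2.
After op 2 (delete): buffer="lrwq" (len 4), cursors c1@2 c2@3, authorship ....
After op 3 (move_right): buffer="lrwq" (len 4), cursors c1@3 c2@4, authorship ....
After op 4 (insert('v')): buffer="lrwvqv" (len 6), cursors c1@4 c2@6, authorship ...1.2
After op 5 (insert('v')): buffer="lrwvvqvv" (len 8), cursors c1@5 c2@8, authorship ...11.22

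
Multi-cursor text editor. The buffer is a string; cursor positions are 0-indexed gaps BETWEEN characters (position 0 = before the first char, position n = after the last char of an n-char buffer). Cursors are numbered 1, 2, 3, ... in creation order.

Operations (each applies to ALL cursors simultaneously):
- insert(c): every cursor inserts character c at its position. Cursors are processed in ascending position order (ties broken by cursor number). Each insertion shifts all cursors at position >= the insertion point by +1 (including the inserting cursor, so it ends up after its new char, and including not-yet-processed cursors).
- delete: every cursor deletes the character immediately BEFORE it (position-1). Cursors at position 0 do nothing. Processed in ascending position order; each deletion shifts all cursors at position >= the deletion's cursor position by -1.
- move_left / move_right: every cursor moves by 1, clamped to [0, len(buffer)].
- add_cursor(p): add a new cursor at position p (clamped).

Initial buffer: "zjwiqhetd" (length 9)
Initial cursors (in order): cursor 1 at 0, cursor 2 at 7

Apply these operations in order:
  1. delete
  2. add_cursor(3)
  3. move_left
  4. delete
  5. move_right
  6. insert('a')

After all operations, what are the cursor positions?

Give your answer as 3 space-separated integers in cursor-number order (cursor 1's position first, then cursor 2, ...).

After op 1 (delete): buffer="zjwiqhtd" (len 8), cursors c1@0 c2@6, authorship ........
After op 2 (add_cursor(3)): buffer="zjwiqhtd" (len 8), cursors c1@0 c3@3 c2@6, authorship ........
After op 3 (move_left): buffer="zjwiqhtd" (len 8), cursors c1@0 c3@2 c2@5, authorship ........
After op 4 (delete): buffer="zwihtd" (len 6), cursors c1@0 c3@1 c2@3, authorship ......
After op 5 (move_right): buffer="zwihtd" (len 6), cursors c1@1 c3@2 c2@4, authorship ......
After op 6 (insert('a')): buffer="zawaihatd" (len 9), cursors c1@2 c3@4 c2@7, authorship .1.3..2..

Answer: 2 7 4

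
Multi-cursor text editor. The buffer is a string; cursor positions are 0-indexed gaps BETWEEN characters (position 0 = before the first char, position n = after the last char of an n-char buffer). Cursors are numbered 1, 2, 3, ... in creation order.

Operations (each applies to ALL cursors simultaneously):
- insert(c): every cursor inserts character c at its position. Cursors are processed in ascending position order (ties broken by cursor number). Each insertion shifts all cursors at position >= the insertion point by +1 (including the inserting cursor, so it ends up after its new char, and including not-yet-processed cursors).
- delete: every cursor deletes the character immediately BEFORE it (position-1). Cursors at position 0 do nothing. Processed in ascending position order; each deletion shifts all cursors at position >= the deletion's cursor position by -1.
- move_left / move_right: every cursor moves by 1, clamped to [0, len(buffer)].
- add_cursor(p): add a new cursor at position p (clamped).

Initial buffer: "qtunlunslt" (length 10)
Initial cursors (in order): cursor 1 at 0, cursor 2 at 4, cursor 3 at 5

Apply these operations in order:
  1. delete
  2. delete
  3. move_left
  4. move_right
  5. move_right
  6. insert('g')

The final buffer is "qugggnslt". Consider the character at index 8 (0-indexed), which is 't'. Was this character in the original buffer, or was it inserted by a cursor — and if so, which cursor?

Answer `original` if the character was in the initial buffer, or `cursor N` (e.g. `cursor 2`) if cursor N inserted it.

Answer: original

Derivation:
After op 1 (delete): buffer="qtuunslt" (len 8), cursors c1@0 c2@3 c3@3, authorship ........
After op 2 (delete): buffer="qunslt" (len 6), cursors c1@0 c2@1 c3@1, authorship ......
After op 3 (move_left): buffer="qunslt" (len 6), cursors c1@0 c2@0 c3@0, authorship ......
After op 4 (move_right): buffer="qunslt" (len 6), cursors c1@1 c2@1 c3@1, authorship ......
After op 5 (move_right): buffer="qunslt" (len 6), cursors c1@2 c2@2 c3@2, authorship ......
After op 6 (insert('g')): buffer="qugggnslt" (len 9), cursors c1@5 c2@5 c3@5, authorship ..123....
Authorship (.=original, N=cursor N): . . 1 2 3 . . . .
Index 8: author = original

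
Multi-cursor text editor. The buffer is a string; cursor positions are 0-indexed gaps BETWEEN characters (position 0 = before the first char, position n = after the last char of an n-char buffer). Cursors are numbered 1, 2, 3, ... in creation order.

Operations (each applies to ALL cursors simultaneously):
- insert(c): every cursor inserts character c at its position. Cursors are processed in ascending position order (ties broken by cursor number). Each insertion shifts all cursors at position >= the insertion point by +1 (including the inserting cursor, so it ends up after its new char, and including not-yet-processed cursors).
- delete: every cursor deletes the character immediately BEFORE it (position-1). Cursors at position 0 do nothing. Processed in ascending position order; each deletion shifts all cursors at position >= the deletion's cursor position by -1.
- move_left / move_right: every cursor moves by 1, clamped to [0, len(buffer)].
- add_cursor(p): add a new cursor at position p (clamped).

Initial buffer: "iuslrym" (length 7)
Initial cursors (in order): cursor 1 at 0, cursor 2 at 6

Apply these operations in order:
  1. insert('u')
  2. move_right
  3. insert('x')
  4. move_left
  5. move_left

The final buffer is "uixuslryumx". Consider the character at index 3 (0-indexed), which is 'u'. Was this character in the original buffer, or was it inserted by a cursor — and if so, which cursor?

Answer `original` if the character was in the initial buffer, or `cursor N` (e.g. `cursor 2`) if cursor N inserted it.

Answer: original

Derivation:
After op 1 (insert('u')): buffer="uiuslryum" (len 9), cursors c1@1 c2@8, authorship 1......2.
After op 2 (move_right): buffer="uiuslryum" (len 9), cursors c1@2 c2@9, authorship 1......2.
After op 3 (insert('x')): buffer="uixuslryumx" (len 11), cursors c1@3 c2@11, authorship 1.1.....2.2
After op 4 (move_left): buffer="uixuslryumx" (len 11), cursors c1@2 c2@10, authorship 1.1.....2.2
After op 5 (move_left): buffer="uixuslryumx" (len 11), cursors c1@1 c2@9, authorship 1.1.....2.2
Authorship (.=original, N=cursor N): 1 . 1 . . . . . 2 . 2
Index 3: author = original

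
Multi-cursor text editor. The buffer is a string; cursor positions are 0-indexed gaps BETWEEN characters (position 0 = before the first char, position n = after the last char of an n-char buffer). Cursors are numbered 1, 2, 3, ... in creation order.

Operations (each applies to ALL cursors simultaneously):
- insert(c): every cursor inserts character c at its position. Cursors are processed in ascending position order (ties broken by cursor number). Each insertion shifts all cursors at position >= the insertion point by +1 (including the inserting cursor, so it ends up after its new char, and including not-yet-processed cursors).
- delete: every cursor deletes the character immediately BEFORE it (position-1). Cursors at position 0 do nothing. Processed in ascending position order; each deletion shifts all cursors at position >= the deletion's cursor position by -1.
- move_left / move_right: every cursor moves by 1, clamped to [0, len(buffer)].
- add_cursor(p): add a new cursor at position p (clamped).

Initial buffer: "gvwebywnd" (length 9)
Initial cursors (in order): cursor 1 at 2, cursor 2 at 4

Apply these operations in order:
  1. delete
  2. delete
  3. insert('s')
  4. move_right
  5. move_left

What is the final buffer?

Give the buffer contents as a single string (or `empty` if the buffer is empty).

After op 1 (delete): buffer="gwbywnd" (len 7), cursors c1@1 c2@2, authorship .......
After op 2 (delete): buffer="bywnd" (len 5), cursors c1@0 c2@0, authorship .....
After op 3 (insert('s')): buffer="ssbywnd" (len 7), cursors c1@2 c2@2, authorship 12.....
After op 4 (move_right): buffer="ssbywnd" (len 7), cursors c1@3 c2@3, authorship 12.....
After op 5 (move_left): buffer="ssbywnd" (len 7), cursors c1@2 c2@2, authorship 12.....

Answer: ssbywnd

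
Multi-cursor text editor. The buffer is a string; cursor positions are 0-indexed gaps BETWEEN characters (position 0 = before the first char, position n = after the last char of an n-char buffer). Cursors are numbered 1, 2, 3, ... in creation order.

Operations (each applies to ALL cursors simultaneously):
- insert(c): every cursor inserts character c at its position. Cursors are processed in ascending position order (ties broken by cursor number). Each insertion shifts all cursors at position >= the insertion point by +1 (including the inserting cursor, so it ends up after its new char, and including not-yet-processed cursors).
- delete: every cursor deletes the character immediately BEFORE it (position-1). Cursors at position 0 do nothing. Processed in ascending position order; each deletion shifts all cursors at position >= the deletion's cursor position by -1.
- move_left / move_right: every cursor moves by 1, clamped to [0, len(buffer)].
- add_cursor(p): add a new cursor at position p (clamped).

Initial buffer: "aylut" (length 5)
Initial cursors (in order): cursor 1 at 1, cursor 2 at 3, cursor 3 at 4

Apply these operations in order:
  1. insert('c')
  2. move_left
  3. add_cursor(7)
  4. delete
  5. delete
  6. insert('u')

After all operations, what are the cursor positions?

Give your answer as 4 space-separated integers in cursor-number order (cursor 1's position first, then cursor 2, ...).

After op 1 (insert('c')): buffer="acylcuct" (len 8), cursors c1@2 c2@5 c3@7, authorship .1..2.3.
After op 2 (move_left): buffer="acylcuct" (len 8), cursors c1@1 c2@4 c3@6, authorship .1..2.3.
After op 3 (add_cursor(7)): buffer="acylcuct" (len 8), cursors c1@1 c2@4 c3@6 c4@7, authorship .1..2.3.
After op 4 (delete): buffer="cyct" (len 4), cursors c1@0 c2@2 c3@3 c4@3, authorship 1.2.
After op 5 (delete): buffer="t" (len 1), cursors c1@0 c2@0 c3@0 c4@0, authorship .
After op 6 (insert('u')): buffer="uuuut" (len 5), cursors c1@4 c2@4 c3@4 c4@4, authorship 1234.

Answer: 4 4 4 4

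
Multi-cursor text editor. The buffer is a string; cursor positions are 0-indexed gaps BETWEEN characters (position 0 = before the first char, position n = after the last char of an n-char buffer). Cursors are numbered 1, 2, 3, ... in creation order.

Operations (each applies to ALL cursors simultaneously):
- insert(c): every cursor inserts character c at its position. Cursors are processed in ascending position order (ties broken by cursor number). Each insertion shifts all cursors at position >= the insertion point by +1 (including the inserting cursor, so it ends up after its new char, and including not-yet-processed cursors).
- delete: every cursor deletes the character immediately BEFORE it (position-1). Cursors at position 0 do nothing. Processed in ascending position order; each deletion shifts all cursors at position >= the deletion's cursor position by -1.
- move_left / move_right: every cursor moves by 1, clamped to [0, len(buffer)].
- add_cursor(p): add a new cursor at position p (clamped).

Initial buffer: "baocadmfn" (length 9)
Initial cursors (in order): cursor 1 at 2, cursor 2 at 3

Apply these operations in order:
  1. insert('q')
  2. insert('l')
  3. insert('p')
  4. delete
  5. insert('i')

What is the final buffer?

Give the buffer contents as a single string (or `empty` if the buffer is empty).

After op 1 (insert('q')): buffer="baqoqcadmfn" (len 11), cursors c1@3 c2@5, authorship ..1.2......
After op 2 (insert('l')): buffer="baqloqlcadmfn" (len 13), cursors c1@4 c2@7, authorship ..11.22......
After op 3 (insert('p')): buffer="baqlpoqlpcadmfn" (len 15), cursors c1@5 c2@9, authorship ..111.222......
After op 4 (delete): buffer="baqloqlcadmfn" (len 13), cursors c1@4 c2@7, authorship ..11.22......
After op 5 (insert('i')): buffer="baqlioqlicadmfn" (len 15), cursors c1@5 c2@9, authorship ..111.222......

Answer: baqlioqlicadmfn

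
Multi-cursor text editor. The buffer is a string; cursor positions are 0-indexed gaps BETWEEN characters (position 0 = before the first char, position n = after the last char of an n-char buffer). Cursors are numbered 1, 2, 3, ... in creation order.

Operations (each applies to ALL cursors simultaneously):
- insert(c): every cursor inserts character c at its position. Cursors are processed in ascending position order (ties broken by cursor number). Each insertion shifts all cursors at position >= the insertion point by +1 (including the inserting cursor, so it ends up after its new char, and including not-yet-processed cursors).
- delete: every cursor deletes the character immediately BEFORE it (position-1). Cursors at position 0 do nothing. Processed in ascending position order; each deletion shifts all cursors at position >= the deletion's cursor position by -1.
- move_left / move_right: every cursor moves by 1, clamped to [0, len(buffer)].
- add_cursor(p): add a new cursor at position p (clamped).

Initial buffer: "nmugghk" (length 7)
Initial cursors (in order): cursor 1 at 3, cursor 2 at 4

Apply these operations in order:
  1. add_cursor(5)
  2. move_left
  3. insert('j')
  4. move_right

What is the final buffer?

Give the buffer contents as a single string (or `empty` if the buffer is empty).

Answer: nmjujgjghk

Derivation:
After op 1 (add_cursor(5)): buffer="nmugghk" (len 7), cursors c1@3 c2@4 c3@5, authorship .......
After op 2 (move_left): buffer="nmugghk" (len 7), cursors c1@2 c2@3 c3@4, authorship .......
After op 3 (insert('j')): buffer="nmjujgjghk" (len 10), cursors c1@3 c2@5 c3@7, authorship ..1.2.3...
After op 4 (move_right): buffer="nmjujgjghk" (len 10), cursors c1@4 c2@6 c3@8, authorship ..1.2.3...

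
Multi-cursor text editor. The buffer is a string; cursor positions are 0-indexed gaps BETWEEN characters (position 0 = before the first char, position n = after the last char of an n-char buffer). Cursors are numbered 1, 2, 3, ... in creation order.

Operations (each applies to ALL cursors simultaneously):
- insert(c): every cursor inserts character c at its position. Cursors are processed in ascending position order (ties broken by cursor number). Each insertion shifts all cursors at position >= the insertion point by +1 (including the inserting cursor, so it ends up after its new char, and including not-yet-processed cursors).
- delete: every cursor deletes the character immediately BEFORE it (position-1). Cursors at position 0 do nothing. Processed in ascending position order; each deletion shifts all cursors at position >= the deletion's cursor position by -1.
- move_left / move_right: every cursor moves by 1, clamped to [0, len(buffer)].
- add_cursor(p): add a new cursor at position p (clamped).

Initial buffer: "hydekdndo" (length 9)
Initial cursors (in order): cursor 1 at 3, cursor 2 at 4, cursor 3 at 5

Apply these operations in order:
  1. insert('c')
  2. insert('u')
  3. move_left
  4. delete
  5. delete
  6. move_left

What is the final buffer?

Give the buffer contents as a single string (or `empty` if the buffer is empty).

Answer: hyuuudndo

Derivation:
After op 1 (insert('c')): buffer="hydceckcdndo" (len 12), cursors c1@4 c2@6 c3@8, authorship ...1.2.3....
After op 2 (insert('u')): buffer="hydcuecukcudndo" (len 15), cursors c1@5 c2@8 c3@11, authorship ...11.22.33....
After op 3 (move_left): buffer="hydcuecukcudndo" (len 15), cursors c1@4 c2@7 c3@10, authorship ...11.22.33....
After op 4 (delete): buffer="hydueukudndo" (len 12), cursors c1@3 c2@5 c3@7, authorship ...1.2.3....
After op 5 (delete): buffer="hyuuudndo" (len 9), cursors c1@2 c2@3 c3@4, authorship ..123....
After op 6 (move_left): buffer="hyuuudndo" (len 9), cursors c1@1 c2@2 c3@3, authorship ..123....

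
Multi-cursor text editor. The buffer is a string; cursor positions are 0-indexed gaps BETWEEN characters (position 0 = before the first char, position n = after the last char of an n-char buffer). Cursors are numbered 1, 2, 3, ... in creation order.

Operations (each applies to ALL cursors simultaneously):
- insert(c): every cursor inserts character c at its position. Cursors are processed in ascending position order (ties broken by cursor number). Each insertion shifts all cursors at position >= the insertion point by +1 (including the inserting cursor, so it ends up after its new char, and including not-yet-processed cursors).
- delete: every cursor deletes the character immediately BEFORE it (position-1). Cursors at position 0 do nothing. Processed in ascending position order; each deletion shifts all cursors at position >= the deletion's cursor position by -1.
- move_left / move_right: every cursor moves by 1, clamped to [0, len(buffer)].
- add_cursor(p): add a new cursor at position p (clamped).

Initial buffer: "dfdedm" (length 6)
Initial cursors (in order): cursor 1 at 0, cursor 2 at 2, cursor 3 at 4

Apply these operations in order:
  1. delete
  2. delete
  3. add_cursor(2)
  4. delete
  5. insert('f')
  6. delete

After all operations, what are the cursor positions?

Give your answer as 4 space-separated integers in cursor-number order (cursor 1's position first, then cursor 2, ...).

After op 1 (delete): buffer="dddm" (len 4), cursors c1@0 c2@1 c3@2, authorship ....
After op 2 (delete): buffer="dm" (len 2), cursors c1@0 c2@0 c3@0, authorship ..
After op 3 (add_cursor(2)): buffer="dm" (len 2), cursors c1@0 c2@0 c3@0 c4@2, authorship ..
After op 4 (delete): buffer="d" (len 1), cursors c1@0 c2@0 c3@0 c4@1, authorship .
After op 5 (insert('f')): buffer="fffdf" (len 5), cursors c1@3 c2@3 c3@3 c4@5, authorship 123.4
After op 6 (delete): buffer="d" (len 1), cursors c1@0 c2@0 c3@0 c4@1, authorship .

Answer: 0 0 0 1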